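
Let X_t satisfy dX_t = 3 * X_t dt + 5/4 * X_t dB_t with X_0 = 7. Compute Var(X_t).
Var(X_t) = 49*(exp(25*t/16) - 1)*exp(6*t)

For GBM dX = mu X dt + sigma X dB with X_0 = x_0, apply Itô to Y = log X: dY = (mu - sigma^2/2) dt + sigma dB, so Y_t = log(x_0) + (mu - sigma^2/2) t + sigma B_t and hence X_t = x_0 * exp((mu - sigma^2/2) t + sigma B_t).
With mu = 3, sigma = 5/4, x_0 = 7, this gives:
  X_t = 7 * exp((71/32) * t + (5/4) * B_t).
Since sigma*B_t ~ Normal(0, sigma^2 t), E[exp(sigma*B_t)] = exp(sigma^2 t / 2); so E[X_t] = x_0 * exp((mu - sigma^2/2) t) * exp(sigma^2 t / 2) = x_0 * exp(mu t) = 7*exp(3*t).
Var(X_t) = E[X_t^2] - (E[X_t])^2 = x_0^2 * exp(2 mu t) * (exp(sigma^2 t) - 1) = 49*(exp(25*t/16) - 1)*exp(6*t).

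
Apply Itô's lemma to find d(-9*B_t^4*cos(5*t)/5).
d(-9*B_t^4*cos(5*t)/5) = (9*B_t^2*(B_t^2*sin(5*t) - 6*cos(5*t)/5)) dt + (-36*B_t^3*cos(5*t)/5) dB_t

Itô's formula for f(t, x): d f(t, B_t) = (f_t + (1/2) f_xx) dt + f_x dB_t. Compute partials of f(t, x) = -9*x^4*cos(5*t)/5:
  f_t(t,x)  = 9*x^4*sin(5*t)
  f_x(t,x)  = -36*x^3*cos(5*t)/5
  f_xx(t,x) = -108*x^2*cos(5*t)/5
Assemble drift = f_t + (1/2) f_xx = 9*x^2*(x^2*sin(5*t) - 6*cos(5*t)/5) and diffusion = f_x = -36*x^3*cos(5*t)/5. Substituting x = B_t:
  d(-9*B_t^4*cos(5*t)/5) = (9*B_t^2*(B_t^2*sin(5*t) - 6*cos(5*t)/5)) dt + (-36*B_t^3*cos(5*t)/5) dB_t.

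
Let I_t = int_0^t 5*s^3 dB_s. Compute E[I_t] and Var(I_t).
E[I_t] = 0; Var(I_t) = 25*t^7/7

The Itô integral of a deterministic integrand f(s) has mean 0 because each increment f(s) * (B_{s+ds} - B_s) has mean 0. By the Itô isometry:
  Var( int_0^t f(s) dB_s ) = E[ (int_0^t f(s) dB_s)^2 ] = int_0^t f(s)^2 ds.
Here f(s) = 5*s^3, so f(s)^2 = 25*s^6. Integrate:
  int_0^t (25*s^6) ds = 25*t^7/7.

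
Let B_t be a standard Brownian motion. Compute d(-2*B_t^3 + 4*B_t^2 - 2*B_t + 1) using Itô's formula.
d(-2*B_t^3 + 4*B_t^2 - 2*B_t + 1) = (4 - 6*B_t) dt + (-6*B_t^2 + 8*B_t - 2) dB_t

Itô's formula for f(B_t) gives d f(B_t) = f'(B_t) dB_t + (1/2) f''(B_t) dt. Compute derivatives of f(x) = -2*x^3 + 4*x^2 - 2*x + 1:
  f'(x)  = -6*x^2 + 8*x - 2
  f''(x) = 8 - 12*x
Substitute x = B_t and multiply the f'' term by 1/2:
  drift     = (1/2) * (8 - 12*x) evaluated at B_t = 4 - 6*B_t
  diffusion = (-6*x^2 + 8*x - 2) evaluated at B_t = -6*B_t^2 + 8*B_t - 2
Therefore d(-2*B_t^3 + 4*B_t^2 - 2*B_t + 1) = (4 - 6*B_t) dt + (-6*B_t^2 + 8*B_t - 2) dB_t.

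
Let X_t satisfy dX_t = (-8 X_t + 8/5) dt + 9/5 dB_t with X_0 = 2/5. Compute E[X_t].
E[X_t] = 1/5 + exp(-8*t)/5

Taking expectations and using E[dB_t] = 0, the mean m(t) = E[X_t] satisfies the ODE m'(t) = a m(t) + b with m(0) = x_0. With a = -8, b = 8/5, x_0 = 2/5, the solution is
  m(t) = x_0 * exp(a t) + (b/a) * (exp(a t) - 1)
       = (2/5) * exp((-8) t) + ((8/5)/(-8)) * (exp((-8) t) - 1)
       = 1/5 + exp(-8*t)/5.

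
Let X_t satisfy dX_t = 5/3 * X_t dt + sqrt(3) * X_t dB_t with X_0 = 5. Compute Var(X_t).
Var(X_t) = 25*(exp(3*t) - 1)*exp(10*t/3)

For GBM dX = mu X dt + sigma X dB with X_0 = x_0, apply Itô to Y = log X: dY = (mu - sigma^2/2) dt + sigma dB, so Y_t = log(x_0) + (mu - sigma^2/2) t + sigma B_t and hence X_t = x_0 * exp((mu - sigma^2/2) t + sigma B_t).
With mu = 5/3, sigma = sqrt(3), x_0 = 5, this gives:
  X_t = 5 * exp((1/6) * t + (sqrt(3)) * B_t).
Since sigma*B_t ~ Normal(0, sigma^2 t), E[exp(sigma*B_t)] = exp(sigma^2 t / 2); so E[X_t] = x_0 * exp((mu - sigma^2/2) t) * exp(sigma^2 t / 2) = x_0 * exp(mu t) = 5*exp(5*t/3).
Var(X_t) = E[X_t^2] - (E[X_t])^2 = x_0^2 * exp(2 mu t) * (exp(sigma^2 t) - 1) = 25*(exp(3*t) - 1)*exp(10*t/3).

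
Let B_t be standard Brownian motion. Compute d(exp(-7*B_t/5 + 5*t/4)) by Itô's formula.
d(exp(-7*B_t/5 + 5*t/4)) = (223*exp(-7*B_t/5 + 5*t/4)/100) dt + (-7*exp(-7*B_t/5 + 5*t/4)/5) dB_t

Itô's formula for f(t, x): d f(t, B_t) = (f_t + (1/2) f_xx) dt + f_x dB_t. Compute partials of f(t, x) = exp(5*t/4 - 7*x/5):
  f_t(t,x)  = 5*exp(5*t/4 - 7*x/5)/4
  f_x(t,x)  = -7*exp(5*t/4 - 7*x/5)/5
  f_xx(t,x) = 49*exp(5*t/4 - 7*x/5)/25
Assemble drift = f_t + (1/2) f_xx = 223*exp(5*t/4 - 7*x/5)/100 and diffusion = f_x = -7*exp(5*t/4 - 7*x/5)/5. Substituting x = B_t:
  d(exp(-7*B_t/5 + 5*t/4)) = (223*exp(-7*B_t/5 + 5*t/4)/100) dt + (-7*exp(-7*B_t/5 + 5*t/4)/5) dB_t.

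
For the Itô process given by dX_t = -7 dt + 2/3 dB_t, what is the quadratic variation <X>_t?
<X>_t = 4*t/9

For an Itô process dX_t = a(t) dt + b(t) dB_t, the quadratic variation is <X>_t = int_0^t b(s)^2 ds (the drift term does not contribute). Here b(s) = 2/3, so
  b(s)^2 = 4/9.
Integrating from 0 to t:
  <X>_t = int_0^t (4/9) ds = 4*t/9.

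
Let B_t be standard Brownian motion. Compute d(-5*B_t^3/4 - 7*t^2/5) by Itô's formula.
d(-5*B_t^3/4 - 7*t^2/5) = (-15*B_t/4 - 14*t/5) dt + (-15*B_t^2/4) dB_t

Itô's formula for f(t, x): d f(t, B_t) = (f_t + (1/2) f_xx) dt + f_x dB_t. Compute partials of f(t, x) = -7*t^2/5 - 5*x^3/4:
  f_t(t,x)  = -14*t/5
  f_x(t,x)  = -15*x^2/4
  f_xx(t,x) = -15*x/2
Assemble drift = f_t + (1/2) f_xx = -14*t/5 - 15*x/4 and diffusion = f_x = -15*x^2/4. Substituting x = B_t:
  d(-5*B_t^3/4 - 7*t^2/5) = (-15*B_t/4 - 14*t/5) dt + (-15*B_t^2/4) dB_t.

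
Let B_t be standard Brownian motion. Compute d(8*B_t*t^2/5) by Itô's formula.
d(8*B_t*t^2/5) = (16*B_t*t/5) dt + (8*t^2/5) dB_t

Itô's formula for f(t, x): d f(t, B_t) = (f_t + (1/2) f_xx) dt + f_x dB_t. Compute partials of f(t, x) = 8*t^2*x/5:
  f_t(t,x)  = 16*t*x/5
  f_x(t,x)  = 8*t^2/5
  f_xx(t,x) = 0
Assemble drift = f_t + (1/2) f_xx = 16*t*x/5 and diffusion = f_x = 8*t^2/5. Substituting x = B_t:
  d(8*B_t*t^2/5) = (16*B_t*t/5) dt + (8*t^2/5) dB_t.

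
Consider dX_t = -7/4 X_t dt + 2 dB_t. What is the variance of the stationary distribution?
lim Var(X_t) = 8/7

The OU SDE dX = -theta X dt + sigma dB admits the integrating factor exp(theta t): d(exp(theta t) X_t) = sigma exp(theta t) dB_t. Integrating from 0 to t gives X_t = x_0 * exp(-theta t) + sigma * int_0^t exp(-theta (t-s)) dB_s for any initial x_0. The Itô integral has variance (by the Itô isometry) sigma^2 * int_0^t exp(-2 theta (t - s)) ds = sigma^2 * (1 - exp(-2 theta t)) / (2 theta), independent of x_0.
With theta = 7/4, sigma = 2:
  Var(X_t) = (2)^2 * (1 - exp(-2*7/4 t)) / (2 * 7/4) = 8/7 - 8*exp(-7*t/2)/7.
As t -> infinity, exp(-2*7/4 t) -> 0, so the stationary variance is sigma^2 / (2 theta) = 8/7.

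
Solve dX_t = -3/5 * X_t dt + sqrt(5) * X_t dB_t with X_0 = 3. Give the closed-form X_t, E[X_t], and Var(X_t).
X_t = 3 * exp((-31/10) t + (sqrt(5)) B_t); E[X_t] = 3*exp(-3*t/5); Var(X_t) = (9*exp(5*t) - 9)*exp(-6*t/5)

For GBM dX = mu X dt + sigma X dB with X_0 = x_0, apply Itô to Y = log X: dY = (mu - sigma^2/2) dt + sigma dB, so Y_t = log(x_0) + (mu - sigma^2/2) t + sigma B_t and hence X_t = x_0 * exp((mu - sigma^2/2) t + sigma B_t).
With mu = -3/5, sigma = sqrt(5), x_0 = 3, this gives:
  X_t = 3 * exp((-31/10) * t + (sqrt(5)) * B_t).
Since sigma*B_t ~ Normal(0, sigma^2 t), E[exp(sigma*B_t)] = exp(sigma^2 t / 2); so E[X_t] = x_0 * exp((mu - sigma^2/2) t) * exp(sigma^2 t / 2) = x_0 * exp(mu t) = 3*exp(-3*t/5).
Var(X_t) = E[X_t^2] - (E[X_t])^2 = x_0^2 * exp(2 mu t) * (exp(sigma^2 t) - 1) = (9*exp(5*t) - 9)*exp(-6*t/5).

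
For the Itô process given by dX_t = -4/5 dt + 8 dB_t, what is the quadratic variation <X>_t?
<X>_t = 64*t

For an Itô process dX_t = a(t) dt + b(t) dB_t, the quadratic variation is <X>_t = int_0^t b(s)^2 ds (the drift term does not contribute). Here b(s) = 8, so
  b(s)^2 = 64.
Integrating from 0 to t:
  <X>_t = int_0^t (64) ds = 64*t.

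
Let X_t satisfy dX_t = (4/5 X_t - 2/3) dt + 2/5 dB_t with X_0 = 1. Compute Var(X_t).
Var(X_t) = exp(8*t/5)/10 - 1/10

The variance V(t) = Var(X_t) satisfies V'(t) = 2 a V(t) + c^2 with V(0) = 0 (drift coefficient is linear in X, diffusion is constant). With a = 4/5, c = 2/5, the solution is
  V(t) = (c^2 / (2 a)) * (exp(2 a t) - 1)
       = ((2/5)^2 / (2*(4/5))) * (exp((8/5) t) - 1)
       = exp(8*t/5)/10 - 1/10.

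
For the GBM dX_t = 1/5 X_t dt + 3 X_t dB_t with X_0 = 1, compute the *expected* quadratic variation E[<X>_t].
E[<X>_t] = 45*exp(47*t/5)/47 - 45/47

<X>_t = int_0^t (3 * X_s)^2 ds. Taking expectation inside the integral: E[<X>_t] = 3^2 * int_0^t E[X_s^2] ds. For GBM, E[X_s^2] = x_0^2 * exp((2 mu + sigma^2) s). Integrating:
  E[<X>_t] = 3^2 * 1^2 * (exp((2*(1/5) + 3^2) t) - 1) / (2*(1/5) + 3^2)
           = 3^2 * 1^2 * (exp((47/5) t) - 1) / (47/5) = 45*exp(47*t/5)/47 - 45/47.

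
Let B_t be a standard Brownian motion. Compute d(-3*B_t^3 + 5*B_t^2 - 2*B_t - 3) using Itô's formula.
d(-3*B_t^3 + 5*B_t^2 - 2*B_t - 3) = (5 - 9*B_t) dt + (-9*B_t^2 + 10*B_t - 2) dB_t

Itô's formula for f(B_t) gives d f(B_t) = f'(B_t) dB_t + (1/2) f''(B_t) dt. Compute derivatives of f(x) = -3*x^3 + 5*x^2 - 2*x - 3:
  f'(x)  = -9*x^2 + 10*x - 2
  f''(x) = 10 - 18*x
Substitute x = B_t and multiply the f'' term by 1/2:
  drift     = (1/2) * (10 - 18*x) evaluated at B_t = 5 - 9*B_t
  diffusion = (-9*x^2 + 10*x - 2) evaluated at B_t = -9*B_t^2 + 10*B_t - 2
Therefore d(-3*B_t^3 + 5*B_t^2 - 2*B_t - 3) = (5 - 9*B_t) dt + (-9*B_t^2 + 10*B_t - 2) dB_t.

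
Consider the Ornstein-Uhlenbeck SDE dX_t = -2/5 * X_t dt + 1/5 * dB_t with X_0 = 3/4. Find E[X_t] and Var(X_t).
E[X_t] = 3*exp(-2*t/5)/4; Var(X_t) = 1/20 - exp(-4*t/5)/20

The OU SDE dX = -theta X dt + sigma dB admits the integrating factor exp(theta t): d(exp(theta t) X_t) = sigma exp(theta t) dB_t. Integrating from 0 to t:
  X_t = x_0 * exp(-theta t) + sigma * int_0^t exp(-theta (t-s)) dB_s.
The Itô integral has mean 0 and (by the Itô isometry) variance sigma^2 * int_0^t exp(-2 theta (t - s)) ds = sigma^2 * (1 - exp(-2 theta t)) / (2 theta).
With theta = 2/5, sigma = 1/5, x_0 = 3/4:
  E[X_t] = 3/4 * exp(-2/5 t) = 3*exp(-2*t/5)/4
  Var(X_t) = (1/5)^2 * (1 - exp(-2*2/5 t)) / (2 * 2/5) = 1/20 - exp(-4*t/5)/20.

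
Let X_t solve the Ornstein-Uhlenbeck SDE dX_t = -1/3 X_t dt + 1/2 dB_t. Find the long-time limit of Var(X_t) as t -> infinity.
lim Var(X_t) = 3/8

The OU SDE dX = -theta X dt + sigma dB admits the integrating factor exp(theta t): d(exp(theta t) X_t) = sigma exp(theta t) dB_t. Integrating from 0 to t gives X_t = x_0 * exp(-theta t) + sigma * int_0^t exp(-theta (t-s)) dB_s for any initial x_0. The Itô integral has variance (by the Itô isometry) sigma^2 * int_0^t exp(-2 theta (t - s)) ds = sigma^2 * (1 - exp(-2 theta t)) / (2 theta), independent of x_0.
With theta = 1/3, sigma = 1/2:
  Var(X_t) = (1/2)^2 * (1 - exp(-2*1/3 t)) / (2 * 1/3) = 3/8 - 3*exp(-2*t/3)/8.
As t -> infinity, exp(-2*1/3 t) -> 0, so the stationary variance is sigma^2 / (2 theta) = 3/8.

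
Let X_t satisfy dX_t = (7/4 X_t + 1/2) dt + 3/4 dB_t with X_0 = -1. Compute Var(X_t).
Var(X_t) = 9*exp(7*t/2)/56 - 9/56

The variance V(t) = Var(X_t) satisfies V'(t) = 2 a V(t) + c^2 with V(0) = 0 (drift coefficient is linear in X, diffusion is constant). With a = 7/4, c = 3/4, the solution is
  V(t) = (c^2 / (2 a)) * (exp(2 a t) - 1)
       = ((3/4)^2 / (2*(7/4))) * (exp((7/2) t) - 1)
       = 9*exp(7*t/2)/56 - 9/56.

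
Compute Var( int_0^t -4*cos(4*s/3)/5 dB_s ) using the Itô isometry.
Var = 8*t/25 + 6*sin(4*t/3)*cos(4*t/3)/25

The Itô integral of a deterministic integrand f(s) has mean 0 because each increment f(s) * (B_{s+ds} - B_s) has mean 0. By the Itô isometry:
  Var( int_0^t f(s) dB_s ) = E[ (int_0^t f(s) dB_s)^2 ] = int_0^t f(s)^2 ds.
Here f(s) = -4*cos(4*s/3)/5, so f(s)^2 = 16*cos(4*s/3)^2/25. Integrate:
  int_0^t (16*cos(4*s/3)^2/25) ds = 8*t/25 + 6*sin(4*t/3)*cos(4*t/3)/25.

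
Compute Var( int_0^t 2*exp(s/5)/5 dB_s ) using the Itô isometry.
Var = 2*exp(2*t/5)/5 - 2/5

The Itô integral of a deterministic integrand f(s) has mean 0 because each increment f(s) * (B_{s+ds} - B_s) has mean 0. By the Itô isometry:
  Var( int_0^t f(s) dB_s ) = E[ (int_0^t f(s) dB_s)^2 ] = int_0^t f(s)^2 ds.
Here f(s) = 2*exp(s/5)/5, so f(s)^2 = 4*exp(2*s/5)/25. Integrate:
  int_0^t (4*exp(2*s/5)/25) ds = 2*exp(2*t/5)/5 - 2/5.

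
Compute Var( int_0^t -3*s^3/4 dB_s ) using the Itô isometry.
Var = 9*t^7/112

The Itô integral of a deterministic integrand f(s) has mean 0 because each increment f(s) * (B_{s+ds} - B_s) has mean 0. By the Itô isometry:
  Var( int_0^t f(s) dB_s ) = E[ (int_0^t f(s) dB_s)^2 ] = int_0^t f(s)^2 ds.
Here f(s) = -3*s^3/4, so f(s)^2 = 9*s^6/16. Integrate:
  int_0^t (9*s^6/16) ds = 9*t^7/112.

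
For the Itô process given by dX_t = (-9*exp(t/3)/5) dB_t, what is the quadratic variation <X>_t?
<X>_t = 243*exp(2*t/3)/50 - 243/50

For an Itô process dX_t = a(t) dt + b(t) dB_t, the quadratic variation is <X>_t = int_0^t b(s)^2 ds (the drift term does not contribute). Here b(s) = -9*exp(s/3)/5, so
  b(s)^2 = 81*exp(2*s/3)/25.
Integrating from 0 to t:
  <X>_t = int_0^t (81*exp(2*s/3)/25) ds = 243*exp(2*t/3)/50 - 243/50.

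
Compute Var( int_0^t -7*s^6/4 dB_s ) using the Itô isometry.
Var = 49*t^13/208

The Itô integral of a deterministic integrand f(s) has mean 0 because each increment f(s) * (B_{s+ds} - B_s) has mean 0. By the Itô isometry:
  Var( int_0^t f(s) dB_s ) = E[ (int_0^t f(s) dB_s)^2 ] = int_0^t f(s)^2 ds.
Here f(s) = -7*s^6/4, so f(s)^2 = 49*s^12/16. Integrate:
  int_0^t (49*s^12/16) ds = 49*t^13/208.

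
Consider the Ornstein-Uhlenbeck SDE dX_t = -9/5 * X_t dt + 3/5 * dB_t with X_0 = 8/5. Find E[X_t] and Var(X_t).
E[X_t] = 8*exp(-9*t/5)/5; Var(X_t) = 1/10 - exp(-18*t/5)/10

The OU SDE dX = -theta X dt + sigma dB admits the integrating factor exp(theta t): d(exp(theta t) X_t) = sigma exp(theta t) dB_t. Integrating from 0 to t:
  X_t = x_0 * exp(-theta t) + sigma * int_0^t exp(-theta (t-s)) dB_s.
The Itô integral has mean 0 and (by the Itô isometry) variance sigma^2 * int_0^t exp(-2 theta (t - s)) ds = sigma^2 * (1 - exp(-2 theta t)) / (2 theta).
With theta = 9/5, sigma = 3/5, x_0 = 8/5:
  E[X_t] = 8/5 * exp(-9/5 t) = 8*exp(-9*t/5)/5
  Var(X_t) = (3/5)^2 * (1 - exp(-2*9/5 t)) / (2 * 9/5) = 1/10 - exp(-18*t/5)/10.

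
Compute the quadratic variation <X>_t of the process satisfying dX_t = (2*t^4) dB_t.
<X>_t = 4*t^9/9

For an Itô process dX_t = a(t) dt + b(t) dB_t, the quadratic variation is <X>_t = int_0^t b(s)^2 ds (the drift term does not contribute). Here b(s) = 2*s^4, so
  b(s)^2 = 4*s^8.
Integrating from 0 to t:
  <X>_t = int_0^t (4*s^8) ds = 4*t^9/9.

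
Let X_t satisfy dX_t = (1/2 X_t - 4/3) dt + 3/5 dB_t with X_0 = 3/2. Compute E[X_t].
E[X_t] = 8/3 - 7*exp(t/2)/6

Taking expectations and using E[dB_t] = 0, the mean m(t) = E[X_t] satisfies the ODE m'(t) = a m(t) + b with m(0) = x_0. With a = 1/2, b = -4/3, x_0 = 3/2, the solution is
  m(t) = x_0 * exp(a t) + (b/a) * (exp(a t) - 1)
       = (3/2) * exp((1/2) t) + ((-4/3)/(1/2)) * (exp((1/2) t) - 1)
       = 8/3 - 7*exp(t/2)/6.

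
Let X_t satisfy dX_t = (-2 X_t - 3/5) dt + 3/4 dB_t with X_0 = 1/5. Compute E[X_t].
E[X_t] = -3/10 + exp(-2*t)/2

Taking expectations and using E[dB_t] = 0, the mean m(t) = E[X_t] satisfies the ODE m'(t) = a m(t) + b with m(0) = x_0. With a = -2, b = -3/5, x_0 = 1/5, the solution is
  m(t) = x_0 * exp(a t) + (b/a) * (exp(a t) - 1)
       = (1/5) * exp((-2) t) + ((-3/5)/(-2)) * (exp((-2) t) - 1)
       = -3/10 + exp(-2*t)/2.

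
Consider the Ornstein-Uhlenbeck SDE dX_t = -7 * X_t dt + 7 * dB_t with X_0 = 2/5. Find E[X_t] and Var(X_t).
E[X_t] = 2*exp(-7*t)/5; Var(X_t) = 7/2 - 7*exp(-14*t)/2

The OU SDE dX = -theta X dt + sigma dB admits the integrating factor exp(theta t): d(exp(theta t) X_t) = sigma exp(theta t) dB_t. Integrating from 0 to t:
  X_t = x_0 * exp(-theta t) + sigma * int_0^t exp(-theta (t-s)) dB_s.
The Itô integral has mean 0 and (by the Itô isometry) variance sigma^2 * int_0^t exp(-2 theta (t - s)) ds = sigma^2 * (1 - exp(-2 theta t)) / (2 theta).
With theta = 7, sigma = 7, x_0 = 2/5:
  E[X_t] = 2/5 * exp(-7 t) = 2*exp(-7*t)/5
  Var(X_t) = (7)^2 * (1 - exp(-2*7 t)) / (2 * 7) = 7/2 - 7*exp(-14*t)/2.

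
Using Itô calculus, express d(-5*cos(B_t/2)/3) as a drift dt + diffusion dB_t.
d(-5*cos(B_t/2)/3) = (5*cos(B_t/2)/24) dt + (5*sin(B_t/2)/6) dB_t

Itô's formula for f(B_t) gives d f(B_t) = f'(B_t) dB_t + (1/2) f''(B_t) dt. Compute derivatives of f(x) = -5*cos(x/2)/3:
  f'(x)  = 5*sin(x/2)/6
  f''(x) = 5*cos(x/2)/12
Substitute x = B_t and multiply the f'' term by 1/2:
  drift     = (1/2) * (5*cos(x/2)/12) evaluated at B_t = 5*cos(B_t/2)/24
  diffusion = (5*sin(x/2)/6) evaluated at B_t = 5*sin(B_t/2)/6
Therefore d(-5*cos(B_t/2)/3) = (5*cos(B_t/2)/24) dt + (5*sin(B_t/2)/6) dB_t.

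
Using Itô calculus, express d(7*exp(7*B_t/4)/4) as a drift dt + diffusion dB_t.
d(7*exp(7*B_t/4)/4) = (343*exp(7*B_t/4)/128) dt + (49*exp(7*B_t/4)/16) dB_t

Itô's formula for f(B_t) gives d f(B_t) = f'(B_t) dB_t + (1/2) f''(B_t) dt. Compute derivatives of f(x) = 7*exp(7*x/4)/4:
  f'(x)  = 49*exp(7*x/4)/16
  f''(x) = 343*exp(7*x/4)/64
Substitute x = B_t and multiply the f'' term by 1/2:
  drift     = (1/2) * (343*exp(7*x/4)/64) evaluated at B_t = 343*exp(7*B_t/4)/128
  diffusion = (49*exp(7*x/4)/16) evaluated at B_t = 49*exp(7*B_t/4)/16
Therefore d(7*exp(7*B_t/4)/4) = (343*exp(7*B_t/4)/128) dt + (49*exp(7*B_t/4)/16) dB_t.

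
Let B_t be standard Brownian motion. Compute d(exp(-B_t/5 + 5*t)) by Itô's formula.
d(exp(-B_t/5 + 5*t)) = (251*exp(-B_t/5 + 5*t)/50) dt + (-exp(-B_t/5 + 5*t)/5) dB_t

Itô's formula for f(t, x): d f(t, B_t) = (f_t + (1/2) f_xx) dt + f_x dB_t. Compute partials of f(t, x) = exp(5*t - x/5):
  f_t(t,x)  = 5*exp(5*t - x/5)
  f_x(t,x)  = -exp(5*t - x/5)/5
  f_xx(t,x) = exp(5*t - x/5)/25
Assemble drift = f_t + (1/2) f_xx = 251*exp(5*t - x/5)/50 and diffusion = f_x = -exp(5*t - x/5)/5. Substituting x = B_t:
  d(exp(-B_t/5 + 5*t)) = (251*exp(-B_t/5 + 5*t)/50) dt + (-exp(-B_t/5 + 5*t)/5) dB_t.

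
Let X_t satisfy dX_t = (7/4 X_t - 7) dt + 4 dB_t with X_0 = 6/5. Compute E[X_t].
E[X_t] = 4 - 14*exp(7*t/4)/5

Taking expectations and using E[dB_t] = 0, the mean m(t) = E[X_t] satisfies the ODE m'(t) = a m(t) + b with m(0) = x_0. With a = 7/4, b = -7, x_0 = 6/5, the solution is
  m(t) = x_0 * exp(a t) + (b/a) * (exp(a t) - 1)
       = (6/5) * exp((7/4) t) + ((-7)/(7/4)) * (exp((7/4) t) - 1)
       = 4 - 14*exp(7*t/4)/5.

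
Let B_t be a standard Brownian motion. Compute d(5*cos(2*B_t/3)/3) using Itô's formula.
d(5*cos(2*B_t/3)/3) = (-10*cos(2*B_t/3)/27) dt + (-10*sin(2*B_t/3)/9) dB_t

Itô's formula for f(B_t) gives d f(B_t) = f'(B_t) dB_t + (1/2) f''(B_t) dt. Compute derivatives of f(x) = 5*cos(2*x/3)/3:
  f'(x)  = -10*sin(2*x/3)/9
  f''(x) = -20*cos(2*x/3)/27
Substitute x = B_t and multiply the f'' term by 1/2:
  drift     = (1/2) * (-20*cos(2*x/3)/27) evaluated at B_t = -10*cos(2*B_t/3)/27
  diffusion = (-10*sin(2*x/3)/9) evaluated at B_t = -10*sin(2*B_t/3)/9
Therefore d(5*cos(2*B_t/3)/3) = (-10*cos(2*B_t/3)/27) dt + (-10*sin(2*B_t/3)/9) dB_t.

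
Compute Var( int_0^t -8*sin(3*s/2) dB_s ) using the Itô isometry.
Var = 32*t - 32*sin(3*t)/3

The Itô integral of a deterministic integrand f(s) has mean 0 because each increment f(s) * (B_{s+ds} - B_s) has mean 0. By the Itô isometry:
  Var( int_0^t f(s) dB_s ) = E[ (int_0^t f(s) dB_s)^2 ] = int_0^t f(s)^2 ds.
Here f(s) = -8*sin(3*s/2), so f(s)^2 = 64*sin(3*s/2)^2. Integrate:
  int_0^t (64*sin(3*s/2)^2) ds = 32*t - 32*sin(3*t)/3.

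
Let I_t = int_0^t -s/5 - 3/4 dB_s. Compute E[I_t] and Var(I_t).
E[I_t] = 0; Var(I_t) = t*(16*t^2 + 180*t + 675)/1200

The Itô integral of a deterministic integrand f(s) has mean 0 because each increment f(s) * (B_{s+ds} - B_s) has mean 0. By the Itô isometry:
  Var( int_0^t f(s) dB_s ) = E[ (int_0^t f(s) dB_s)^2 ] = int_0^t f(s)^2 ds.
Here f(s) = -s/5 - 3/4, so f(s)^2 = (4*s + 15)^2/400. Integrate:
  int_0^t ((4*s + 15)^2/400) ds = t*(16*t^2 + 180*t + 675)/1200.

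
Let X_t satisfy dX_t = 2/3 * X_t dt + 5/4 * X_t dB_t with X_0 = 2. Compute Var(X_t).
Var(X_t) = 4*(exp(25*t/16) - 1)*exp(4*t/3)

For GBM dX = mu X dt + sigma X dB with X_0 = x_0, apply Itô to Y = log X: dY = (mu - sigma^2/2) dt + sigma dB, so Y_t = log(x_0) + (mu - sigma^2/2) t + sigma B_t and hence X_t = x_0 * exp((mu - sigma^2/2) t + sigma B_t).
With mu = 2/3, sigma = 5/4, x_0 = 2, this gives:
  X_t = 2 * exp((-11/96) * t + (5/4) * B_t).
Since sigma*B_t ~ Normal(0, sigma^2 t), E[exp(sigma*B_t)] = exp(sigma^2 t / 2); so E[X_t] = x_0 * exp((mu - sigma^2/2) t) * exp(sigma^2 t / 2) = x_0 * exp(mu t) = 2*exp(2*t/3).
Var(X_t) = E[X_t^2] - (E[X_t])^2 = x_0^2 * exp(2 mu t) * (exp(sigma^2 t) - 1) = 4*(exp(25*t/16) - 1)*exp(4*t/3).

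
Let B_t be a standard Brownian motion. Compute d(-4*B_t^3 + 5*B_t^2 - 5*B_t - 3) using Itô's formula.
d(-4*B_t^3 + 5*B_t^2 - 5*B_t - 3) = (5 - 12*B_t) dt + (-12*B_t^2 + 10*B_t - 5) dB_t

Itô's formula for f(B_t) gives d f(B_t) = f'(B_t) dB_t + (1/2) f''(B_t) dt. Compute derivatives of f(x) = -4*x^3 + 5*x^2 - 5*x - 3:
  f'(x)  = -12*x^2 + 10*x - 5
  f''(x) = 10 - 24*x
Substitute x = B_t and multiply the f'' term by 1/2:
  drift     = (1/2) * (10 - 24*x) evaluated at B_t = 5 - 12*B_t
  diffusion = (-12*x^2 + 10*x - 5) evaluated at B_t = -12*B_t^2 + 10*B_t - 5
Therefore d(-4*B_t^3 + 5*B_t^2 - 5*B_t - 3) = (5 - 12*B_t) dt + (-12*B_t^2 + 10*B_t - 5) dB_t.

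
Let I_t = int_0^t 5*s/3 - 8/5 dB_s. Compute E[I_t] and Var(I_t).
E[I_t] = 0; Var(I_t) = t*(625*t^2 - 1800*t + 1728)/675

The Itô integral of a deterministic integrand f(s) has mean 0 because each increment f(s) * (B_{s+ds} - B_s) has mean 0. By the Itô isometry:
  Var( int_0^t f(s) dB_s ) = E[ (int_0^t f(s) dB_s)^2 ] = int_0^t f(s)^2 ds.
Here f(s) = 5*s/3 - 8/5, so f(s)^2 = (25*s - 24)^2/225. Integrate:
  int_0^t ((25*s - 24)^2/225) ds = t*(625*t^2 - 1800*t + 1728)/675.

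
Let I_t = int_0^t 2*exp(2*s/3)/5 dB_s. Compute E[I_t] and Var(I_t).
E[I_t] = 0; Var(I_t) = 3*exp(4*t/3)/25 - 3/25

The Itô integral of a deterministic integrand f(s) has mean 0 because each increment f(s) * (B_{s+ds} - B_s) has mean 0. By the Itô isometry:
  Var( int_0^t f(s) dB_s ) = E[ (int_0^t f(s) dB_s)^2 ] = int_0^t f(s)^2 ds.
Here f(s) = 2*exp(2*s/3)/5, so f(s)^2 = 4*exp(4*s/3)/25. Integrate:
  int_0^t (4*exp(4*s/3)/25) ds = 3*exp(4*t/3)/25 - 3/25.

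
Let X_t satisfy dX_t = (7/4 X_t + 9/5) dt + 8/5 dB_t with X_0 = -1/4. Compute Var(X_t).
Var(X_t) = 128*exp(7*t/2)/175 - 128/175

The variance V(t) = Var(X_t) satisfies V'(t) = 2 a V(t) + c^2 with V(0) = 0 (drift coefficient is linear in X, diffusion is constant). With a = 7/4, c = 8/5, the solution is
  V(t) = (c^2 / (2 a)) * (exp(2 a t) - 1)
       = ((8/5)^2 / (2*(7/4))) * (exp((7/2) t) - 1)
       = 128*exp(7*t/2)/175 - 128/175.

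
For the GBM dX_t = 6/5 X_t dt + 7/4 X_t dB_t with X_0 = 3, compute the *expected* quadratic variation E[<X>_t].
E[<X>_t] = 2205*exp(437*t/80)/437 - 2205/437

<X>_t = int_0^t ((7/4) * X_s)^2 ds. Taking expectation inside the integral: E[<X>_t] = (7/4)^2 * int_0^t E[X_s^2] ds. For GBM, E[X_s^2] = x_0^2 * exp((2 mu + sigma^2) s). Integrating:
  E[<X>_t] = (7/4)^2 * 3^2 * (exp((2*(6/5) + (7/4)^2) t) - 1) / (2*(6/5) + (7/4)^2)
           = (7/4)^2 * 3^2 * (exp((437/80) t) - 1) / (437/80) = 2205*exp(437*t/80)/437 - 2205/437.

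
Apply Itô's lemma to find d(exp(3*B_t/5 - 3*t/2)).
d(exp(3*B_t/5 - 3*t/2)) = (-33*exp(3*B_t/5 - 3*t/2)/25) dt + (3*exp(3*B_t/5 - 3*t/2)/5) dB_t

Itô's formula for f(t, x): d f(t, B_t) = (f_t + (1/2) f_xx) dt + f_x dB_t. Compute partials of f(t, x) = exp(-3*t/2 + 3*x/5):
  f_t(t,x)  = -3*exp(-3*t/2 + 3*x/5)/2
  f_x(t,x)  = 3*exp(-3*t/2 + 3*x/5)/5
  f_xx(t,x) = 9*exp(-3*t/2 + 3*x/5)/25
Assemble drift = f_t + (1/2) f_xx = -33*exp(-3*t/2 + 3*x/5)/25 and diffusion = f_x = 3*exp(-3*t/2 + 3*x/5)/5. Substituting x = B_t:
  d(exp(3*B_t/5 - 3*t/2)) = (-33*exp(3*B_t/5 - 3*t/2)/25) dt + (3*exp(3*B_t/5 - 3*t/2)/5) dB_t.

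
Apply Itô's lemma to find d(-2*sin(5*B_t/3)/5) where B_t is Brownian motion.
d(-2*sin(5*B_t/3)/5) = (5*sin(5*B_t/3)/9) dt + (-2*cos(5*B_t/3)/3) dB_t

Itô's formula for f(B_t) gives d f(B_t) = f'(B_t) dB_t + (1/2) f''(B_t) dt. Compute derivatives of f(x) = -2*sin(5*x/3)/5:
  f'(x)  = -2*cos(5*x/3)/3
  f''(x) = 10*sin(5*x/3)/9
Substitute x = B_t and multiply the f'' term by 1/2:
  drift     = (1/2) * (10*sin(5*x/3)/9) evaluated at B_t = 5*sin(5*B_t/3)/9
  diffusion = (-2*cos(5*x/3)/3) evaluated at B_t = -2*cos(5*B_t/3)/3
Therefore d(-2*sin(5*B_t/3)/5) = (5*sin(5*B_t/3)/9) dt + (-2*cos(5*B_t/3)/3) dB_t.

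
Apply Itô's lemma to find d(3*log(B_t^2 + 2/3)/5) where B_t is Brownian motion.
d(3*log(B_t^2 + 2/3)/5) = (9*(2 - 3*B_t^2)/(5*(3*B_t^2 + 2)^2)) dt + (18*B_t/(5*(3*B_t^2 + 2))) dB_t

Itô's formula for f(B_t) gives d f(B_t) = f'(B_t) dB_t + (1/2) f''(B_t) dt. Compute derivatives of f(x) = 3*log(x^2 + 2/3)/5:
  f'(x)  = 18*x/(5*(3*x^2 + 2))
  f''(x) = 18*(2 - 3*x^2)/(5*(3*x^2 + 2)^2)
Substitute x = B_t and multiply the f'' term by 1/2:
  drift     = (1/2) * (18*(2 - 3*x^2)/(5*(3*x^2 + 2)^2)) evaluated at B_t = 9*(2 - 3*B_t^2)/(5*(3*B_t^2 + 2)^2)
  diffusion = (18*x/(5*(3*x^2 + 2))) evaluated at B_t = 18*B_t/(5*(3*B_t^2 + 2))
Therefore d(3*log(B_t^2 + 2/3)/5) = (9*(2 - 3*B_t^2)/(5*(3*B_t^2 + 2)^2)) dt + (18*B_t/(5*(3*B_t^2 + 2))) dB_t.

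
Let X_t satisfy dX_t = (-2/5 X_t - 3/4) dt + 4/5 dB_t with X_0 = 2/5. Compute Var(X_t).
Var(X_t) = 4/5 - 4*exp(-4*t/5)/5

The variance V(t) = Var(X_t) satisfies V'(t) = 2 a V(t) + c^2 with V(0) = 0 (drift coefficient is linear in X, diffusion is constant). With a = -2/5, c = 4/5, the solution is
  V(t) = (c^2 / (2 a)) * (exp(2 a t) - 1)
       = ((4/5)^2 / (2*(-2/5))) * (exp((-4/5) t) - 1)
       = 4/5 - 4*exp(-4*t/5)/5.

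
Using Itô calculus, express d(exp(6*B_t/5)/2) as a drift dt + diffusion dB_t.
d(exp(6*B_t/5)/2) = (9*exp(6*B_t/5)/25) dt + (3*exp(6*B_t/5)/5) dB_t

Itô's formula for f(B_t) gives d f(B_t) = f'(B_t) dB_t + (1/2) f''(B_t) dt. Compute derivatives of f(x) = exp(6*x/5)/2:
  f'(x)  = 3*exp(6*x/5)/5
  f''(x) = 18*exp(6*x/5)/25
Substitute x = B_t and multiply the f'' term by 1/2:
  drift     = (1/2) * (18*exp(6*x/5)/25) evaluated at B_t = 9*exp(6*B_t/5)/25
  diffusion = (3*exp(6*x/5)/5) evaluated at B_t = 3*exp(6*B_t/5)/5
Therefore d(exp(6*B_t/5)/2) = (9*exp(6*B_t/5)/25) dt + (3*exp(6*B_t/5)/5) dB_t.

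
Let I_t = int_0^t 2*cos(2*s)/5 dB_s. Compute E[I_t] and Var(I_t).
E[I_t] = 0; Var(I_t) = 2*t/25 + sin(4*t)/50

The Itô integral of a deterministic integrand f(s) has mean 0 because each increment f(s) * (B_{s+ds} - B_s) has mean 0. By the Itô isometry:
  Var( int_0^t f(s) dB_s ) = E[ (int_0^t f(s) dB_s)^2 ] = int_0^t f(s)^2 ds.
Here f(s) = 2*cos(2*s)/5, so f(s)^2 = 4*cos(2*s)^2/25. Integrate:
  int_0^t (4*cos(2*s)^2/25) ds = 2*t/25 + sin(4*t)/50.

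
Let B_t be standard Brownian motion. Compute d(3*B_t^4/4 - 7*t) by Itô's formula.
d(3*B_t^4/4 - 7*t) = (9*B_t^2/2 - 7) dt + (3*B_t^3) dB_t

Itô's formula for f(t, x): d f(t, B_t) = (f_t + (1/2) f_xx) dt + f_x dB_t. Compute partials of f(t, x) = -7*t + 3*x^4/4:
  f_t(t,x)  = -7
  f_x(t,x)  = 3*x^3
  f_xx(t,x) = 9*x^2
Assemble drift = f_t + (1/2) f_xx = 9*x^2/2 - 7 and diffusion = f_x = 3*x^3. Substituting x = B_t:
  d(3*B_t^4/4 - 7*t) = (9*B_t^2/2 - 7) dt + (3*B_t^3) dB_t.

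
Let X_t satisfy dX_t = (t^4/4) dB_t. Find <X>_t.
<X>_t = t^9/144

For an Itô process dX_t = a(t) dt + b(t) dB_t, the quadratic variation is <X>_t = int_0^t b(s)^2 ds (the drift term does not contribute). Here b(s) = s^4/4, so
  b(s)^2 = s^8/16.
Integrating from 0 to t:
  <X>_t = int_0^t (s^8/16) ds = t^9/144.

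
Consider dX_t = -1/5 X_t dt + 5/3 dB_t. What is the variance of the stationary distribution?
lim Var(X_t) = 125/18

The OU SDE dX = -theta X dt + sigma dB admits the integrating factor exp(theta t): d(exp(theta t) X_t) = sigma exp(theta t) dB_t. Integrating from 0 to t gives X_t = x_0 * exp(-theta t) + sigma * int_0^t exp(-theta (t-s)) dB_s for any initial x_0. The Itô integral has variance (by the Itô isometry) sigma^2 * int_0^t exp(-2 theta (t - s)) ds = sigma^2 * (1 - exp(-2 theta t)) / (2 theta), independent of x_0.
With theta = 1/5, sigma = 5/3:
  Var(X_t) = (5/3)^2 * (1 - exp(-2*1/5 t)) / (2 * 1/5) = 125/18 - 125*exp(-2*t/5)/18.
As t -> infinity, exp(-2*1/5 t) -> 0, so the stationary variance is sigma^2 / (2 theta) = 125/18.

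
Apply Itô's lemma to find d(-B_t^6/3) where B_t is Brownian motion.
d(-B_t^6/3) = (-5*B_t^4) dt + (-2*B_t^5) dB_t

Itô's formula for f(B_t) gives d f(B_t) = f'(B_t) dB_t + (1/2) f''(B_t) dt. Compute derivatives of f(x) = -x^6/3:
  f'(x)  = -2*x^5
  f''(x) = -10*x^4
Substitute x = B_t and multiply the f'' term by 1/2:
  drift     = (1/2) * (-10*x^4) evaluated at B_t = -5*B_t^4
  diffusion = (-2*x^5) evaluated at B_t = -2*B_t^5
Therefore d(-B_t^6/3) = (-5*B_t^4) dt + (-2*B_t^5) dB_t.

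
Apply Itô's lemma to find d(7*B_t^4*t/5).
d(7*B_t^4*t/5) = (7*B_t^2*(B_t^2 + 6*t)/5) dt + (28*B_t^3*t/5) dB_t

Itô's formula for f(t, x): d f(t, B_t) = (f_t + (1/2) f_xx) dt + f_x dB_t. Compute partials of f(t, x) = 7*t*x^4/5:
  f_t(t,x)  = 7*x^4/5
  f_x(t,x)  = 28*t*x^3/5
  f_xx(t,x) = 84*t*x^2/5
Assemble drift = f_t + (1/2) f_xx = 7*x^2*(6*t + x^2)/5 and diffusion = f_x = 28*t*x^3/5. Substituting x = B_t:
  d(7*B_t^4*t/5) = (7*B_t^2*(B_t^2 + 6*t)/5) dt + (28*B_t^3*t/5) dB_t.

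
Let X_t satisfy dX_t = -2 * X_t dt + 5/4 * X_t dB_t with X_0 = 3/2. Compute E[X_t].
E[X_t] = 3*exp(-2*t)/2

For GBM dX = mu X dt + sigma X dB with X_0 = x_0, apply Itô to Y = log X: dY = (mu - sigma^2/2) dt + sigma dB, so Y_t = log(x_0) + (mu - sigma^2/2) t + sigma B_t and hence X_t = x_0 * exp((mu - sigma^2/2) t + sigma B_t).
With mu = -2, sigma = 5/4, x_0 = 3/2, this gives:
  X_t = 3/2 * exp((-89/32) * t + (5/4) * B_t).
Since sigma*B_t ~ Normal(0, sigma^2 t), E[exp(sigma*B_t)] = exp(sigma^2 t / 2); so E[X_t] = x_0 * exp((mu - sigma^2/2) t) * exp(sigma^2 t / 2) = x_0 * exp(mu t) = 3*exp(-2*t)/2.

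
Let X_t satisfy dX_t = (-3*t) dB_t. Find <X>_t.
<X>_t = 3*t^3

For an Itô process dX_t = a(t) dt + b(t) dB_t, the quadratic variation is <X>_t = int_0^t b(s)^2 ds (the drift term does not contribute). Here b(s) = -3*s, so
  b(s)^2 = 9*s^2.
Integrating from 0 to t:
  <X>_t = int_0^t (9*s^2) ds = 3*t^3.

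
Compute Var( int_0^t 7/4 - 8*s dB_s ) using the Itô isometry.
Var = t*(1024*t^2 - 672*t + 147)/48

The Itô integral of a deterministic integrand f(s) has mean 0 because each increment f(s) * (B_{s+ds} - B_s) has mean 0. By the Itô isometry:
  Var( int_0^t f(s) dB_s ) = E[ (int_0^t f(s) dB_s)^2 ] = int_0^t f(s)^2 ds.
Here f(s) = 7/4 - 8*s, so f(s)^2 = (32*s - 7)^2/16. Integrate:
  int_0^t ((32*s - 7)^2/16) ds = t*(1024*t^2 - 672*t + 147)/48.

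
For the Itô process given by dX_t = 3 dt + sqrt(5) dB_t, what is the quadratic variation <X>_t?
<X>_t = 5*t

For an Itô process dX_t = a(t) dt + b(t) dB_t, the quadratic variation is <X>_t = int_0^t b(s)^2 ds (the drift term does not contribute). Here b(s) = sqrt(5), so
  b(s)^2 = 5.
Integrating from 0 to t:
  <X>_t = int_0^t (5) ds = 5*t.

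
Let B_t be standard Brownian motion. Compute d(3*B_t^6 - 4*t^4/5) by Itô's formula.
d(3*B_t^6 - 4*t^4/5) = (45*B_t^4 - 16*t^3/5) dt + (18*B_t^5) dB_t

Itô's formula for f(t, x): d f(t, B_t) = (f_t + (1/2) f_xx) dt + f_x dB_t. Compute partials of f(t, x) = -4*t^4/5 + 3*x^6:
  f_t(t,x)  = -16*t^3/5
  f_x(t,x)  = 18*x^5
  f_xx(t,x) = 90*x^4
Assemble drift = f_t + (1/2) f_xx = -16*t^3/5 + 45*x^4 and diffusion = f_x = 18*x^5. Substituting x = B_t:
  d(3*B_t^6 - 4*t^4/5) = (45*B_t^4 - 16*t^3/5) dt + (18*B_t^5) dB_t.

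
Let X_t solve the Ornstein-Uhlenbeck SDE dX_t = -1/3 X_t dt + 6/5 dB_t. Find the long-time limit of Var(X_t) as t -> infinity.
lim Var(X_t) = 54/25

The OU SDE dX = -theta X dt + sigma dB admits the integrating factor exp(theta t): d(exp(theta t) X_t) = sigma exp(theta t) dB_t. Integrating from 0 to t gives X_t = x_0 * exp(-theta t) + sigma * int_0^t exp(-theta (t-s)) dB_s for any initial x_0. The Itô integral has variance (by the Itô isometry) sigma^2 * int_0^t exp(-2 theta (t - s)) ds = sigma^2 * (1 - exp(-2 theta t)) / (2 theta), independent of x_0.
With theta = 1/3, sigma = 6/5:
  Var(X_t) = (6/5)^2 * (1 - exp(-2*1/3 t)) / (2 * 1/3) = 54/25 - 54*exp(-2*t/3)/25.
As t -> infinity, exp(-2*1/3 t) -> 0, so the stationary variance is sigma^2 / (2 theta) = 54/25.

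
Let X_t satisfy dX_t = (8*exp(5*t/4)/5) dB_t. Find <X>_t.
<X>_t = 128*exp(5*t/2)/125 - 128/125

For an Itô process dX_t = a(t) dt + b(t) dB_t, the quadratic variation is <X>_t = int_0^t b(s)^2 ds (the drift term does not contribute). Here b(s) = 8*exp(5*s/4)/5, so
  b(s)^2 = 64*exp(5*s/2)/25.
Integrating from 0 to t:
  <X>_t = int_0^t (64*exp(5*s/2)/25) ds = 128*exp(5*t/2)/125 - 128/125.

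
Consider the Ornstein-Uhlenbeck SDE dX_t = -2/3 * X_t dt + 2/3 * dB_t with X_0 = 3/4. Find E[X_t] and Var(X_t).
E[X_t] = 3*exp(-2*t/3)/4; Var(X_t) = 1/3 - exp(-4*t/3)/3

The OU SDE dX = -theta X dt + sigma dB admits the integrating factor exp(theta t): d(exp(theta t) X_t) = sigma exp(theta t) dB_t. Integrating from 0 to t:
  X_t = x_0 * exp(-theta t) + sigma * int_0^t exp(-theta (t-s)) dB_s.
The Itô integral has mean 0 and (by the Itô isometry) variance sigma^2 * int_0^t exp(-2 theta (t - s)) ds = sigma^2 * (1 - exp(-2 theta t)) / (2 theta).
With theta = 2/3, sigma = 2/3, x_0 = 3/4:
  E[X_t] = 3/4 * exp(-2/3 t) = 3*exp(-2*t/3)/4
  Var(X_t) = (2/3)^2 * (1 - exp(-2*2/3 t)) / (2 * 2/3) = 1/3 - exp(-4*t/3)/3.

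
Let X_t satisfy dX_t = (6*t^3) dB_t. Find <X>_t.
<X>_t = 36*t^7/7

For an Itô process dX_t = a(t) dt + b(t) dB_t, the quadratic variation is <X>_t = int_0^t b(s)^2 ds (the drift term does not contribute). Here b(s) = 6*s^3, so
  b(s)^2 = 36*s^6.
Integrating from 0 to t:
  <X>_t = int_0^t (36*s^6) ds = 36*t^7/7.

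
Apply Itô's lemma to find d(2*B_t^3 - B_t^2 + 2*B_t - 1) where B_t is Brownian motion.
d(2*B_t^3 - B_t^2 + 2*B_t - 1) = (6*B_t - 1) dt + (6*B_t^2 - 2*B_t + 2) dB_t

Itô's formula for f(B_t) gives d f(B_t) = f'(B_t) dB_t + (1/2) f''(B_t) dt. Compute derivatives of f(x) = 2*x^3 - x^2 + 2*x - 1:
  f'(x)  = 6*x^2 - 2*x + 2
  f''(x) = 12*x - 2
Substitute x = B_t and multiply the f'' term by 1/2:
  drift     = (1/2) * (12*x - 2) evaluated at B_t = 6*B_t - 1
  diffusion = (6*x^2 - 2*x + 2) evaluated at B_t = 6*B_t^2 - 2*B_t + 2
Therefore d(2*B_t^3 - B_t^2 + 2*B_t - 1) = (6*B_t - 1) dt + (6*B_t^2 - 2*B_t + 2) dB_t.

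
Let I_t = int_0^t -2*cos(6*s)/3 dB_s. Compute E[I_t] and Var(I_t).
E[I_t] = 0; Var(I_t) = 2*t/9 + sin(12*t)/54

The Itô integral of a deterministic integrand f(s) has mean 0 because each increment f(s) * (B_{s+ds} - B_s) has mean 0. By the Itô isometry:
  Var( int_0^t f(s) dB_s ) = E[ (int_0^t f(s) dB_s)^2 ] = int_0^t f(s)^2 ds.
Here f(s) = -2*cos(6*s)/3, so f(s)^2 = 4*cos(6*s)^2/9. Integrate:
  int_0^t (4*cos(6*s)^2/9) ds = 2*t/9 + sin(12*t)/54.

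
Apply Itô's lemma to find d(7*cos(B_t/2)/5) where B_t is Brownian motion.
d(7*cos(B_t/2)/5) = (-7*cos(B_t/2)/40) dt + (-7*sin(B_t/2)/10) dB_t

Itô's formula for f(B_t) gives d f(B_t) = f'(B_t) dB_t + (1/2) f''(B_t) dt. Compute derivatives of f(x) = 7*cos(x/2)/5:
  f'(x)  = -7*sin(x/2)/10
  f''(x) = -7*cos(x/2)/20
Substitute x = B_t and multiply the f'' term by 1/2:
  drift     = (1/2) * (-7*cos(x/2)/20) evaluated at B_t = -7*cos(B_t/2)/40
  diffusion = (-7*sin(x/2)/10) evaluated at B_t = -7*sin(B_t/2)/10
Therefore d(7*cos(B_t/2)/5) = (-7*cos(B_t/2)/40) dt + (-7*sin(B_t/2)/10) dB_t.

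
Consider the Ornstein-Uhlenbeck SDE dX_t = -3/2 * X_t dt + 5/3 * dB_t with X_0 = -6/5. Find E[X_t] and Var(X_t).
E[X_t] = -6*exp(-3*t/2)/5; Var(X_t) = 25/27 - 25*exp(-3*t)/27

The OU SDE dX = -theta X dt + sigma dB admits the integrating factor exp(theta t): d(exp(theta t) X_t) = sigma exp(theta t) dB_t. Integrating from 0 to t:
  X_t = x_0 * exp(-theta t) + sigma * int_0^t exp(-theta (t-s)) dB_s.
The Itô integral has mean 0 and (by the Itô isometry) variance sigma^2 * int_0^t exp(-2 theta (t - s)) ds = sigma^2 * (1 - exp(-2 theta t)) / (2 theta).
With theta = 3/2, sigma = 5/3, x_0 = -6/5:
  E[X_t] = -6/5 * exp(-3/2 t) = -6*exp(-3*t/2)/5
  Var(X_t) = (5/3)^2 * (1 - exp(-2*3/2 t)) / (2 * 3/2) = 25/27 - 25*exp(-3*t)/27.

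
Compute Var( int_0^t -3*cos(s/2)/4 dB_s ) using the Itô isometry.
Var = 9*t/32 + 9*sin(t)/32

The Itô integral of a deterministic integrand f(s) has mean 0 because each increment f(s) * (B_{s+ds} - B_s) has mean 0. By the Itô isometry:
  Var( int_0^t f(s) dB_s ) = E[ (int_0^t f(s) dB_s)^2 ] = int_0^t f(s)^2 ds.
Here f(s) = -3*cos(s/2)/4, so f(s)^2 = 9*cos(s/2)^2/16. Integrate:
  int_0^t (9*cos(s/2)^2/16) ds = 9*t/32 + 9*sin(t)/32.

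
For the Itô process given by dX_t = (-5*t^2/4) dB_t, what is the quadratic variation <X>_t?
<X>_t = 5*t^5/16

For an Itô process dX_t = a(t) dt + b(t) dB_t, the quadratic variation is <X>_t = int_0^t b(s)^2 ds (the drift term does not contribute). Here b(s) = -5*s^2/4, so
  b(s)^2 = 25*s^4/16.
Integrating from 0 to t:
  <X>_t = int_0^t (25*s^4/16) ds = 5*t^5/16.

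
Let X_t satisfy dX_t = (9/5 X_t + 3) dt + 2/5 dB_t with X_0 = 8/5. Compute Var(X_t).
Var(X_t) = 2*exp(18*t/5)/45 - 2/45

The variance V(t) = Var(X_t) satisfies V'(t) = 2 a V(t) + c^2 with V(0) = 0 (drift coefficient is linear in X, diffusion is constant). With a = 9/5, c = 2/5, the solution is
  V(t) = (c^2 / (2 a)) * (exp(2 a t) - 1)
       = ((2/5)^2 / (2*(9/5))) * (exp((18/5) t) - 1)
       = 2*exp(18*t/5)/45 - 2/45.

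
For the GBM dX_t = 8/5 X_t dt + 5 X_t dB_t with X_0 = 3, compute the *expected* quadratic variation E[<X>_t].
E[<X>_t] = 375*exp(141*t/5)/47 - 375/47

<X>_t = int_0^t (5 * X_s)^2 ds. Taking expectation inside the integral: E[<X>_t] = 5^2 * int_0^t E[X_s^2] ds. For GBM, E[X_s^2] = x_0^2 * exp((2 mu + sigma^2) s). Integrating:
  E[<X>_t] = 5^2 * 3^2 * (exp((2*(8/5) + 5^2) t) - 1) / (2*(8/5) + 5^2)
           = 5^2 * 3^2 * (exp((141/5) t) - 1) / (141/5) = 375*exp(141*t/5)/47 - 375/47.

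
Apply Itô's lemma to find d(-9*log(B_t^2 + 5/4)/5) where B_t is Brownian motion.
d(-9*log(B_t^2 + 5/4)/5) = (36*(4*B_t^2 - 5)/(5*(4*B_t^2 + 5)^2)) dt + (-72*B_t/(20*B_t^2 + 25)) dB_t

Itô's formula for f(B_t) gives d f(B_t) = f'(B_t) dB_t + (1/2) f''(B_t) dt. Compute derivatives of f(x) = -9*log(x^2 + 5/4)/5:
  f'(x)  = -72*x/(20*x^2 + 25)
  f''(x) = 72*(4*x^2 - 5)/(5*(4*x^2 + 5)^2)
Substitute x = B_t and multiply the f'' term by 1/2:
  drift     = (1/2) * (72*(4*x^2 - 5)/(5*(4*x^2 + 5)^2)) evaluated at B_t = 36*(4*B_t^2 - 5)/(5*(4*B_t^2 + 5)^2)
  diffusion = (-72*x/(20*x^2 + 25)) evaluated at B_t = -72*B_t/(20*B_t^2 + 25)
Therefore d(-9*log(B_t^2 + 5/4)/5) = (36*(4*B_t^2 - 5)/(5*(4*B_t^2 + 5)^2)) dt + (-72*B_t/(20*B_t^2 + 25)) dB_t.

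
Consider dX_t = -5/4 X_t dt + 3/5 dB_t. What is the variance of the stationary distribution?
lim Var(X_t) = 18/125

The OU SDE dX = -theta X dt + sigma dB admits the integrating factor exp(theta t): d(exp(theta t) X_t) = sigma exp(theta t) dB_t. Integrating from 0 to t gives X_t = x_0 * exp(-theta t) + sigma * int_0^t exp(-theta (t-s)) dB_s for any initial x_0. The Itô integral has variance (by the Itô isometry) sigma^2 * int_0^t exp(-2 theta (t - s)) ds = sigma^2 * (1 - exp(-2 theta t)) / (2 theta), independent of x_0.
With theta = 5/4, sigma = 3/5:
  Var(X_t) = (3/5)^2 * (1 - exp(-2*5/4 t)) / (2 * 5/4) = 18/125 - 18*exp(-5*t/2)/125.
As t -> infinity, exp(-2*5/4 t) -> 0, so the stationary variance is sigma^2 / (2 theta) = 18/125.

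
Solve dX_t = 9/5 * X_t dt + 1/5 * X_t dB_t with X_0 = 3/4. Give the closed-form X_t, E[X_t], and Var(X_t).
X_t = 3/4 * exp((89/50) t + (1/5) B_t); E[X_t] = 3*exp(9*t/5)/4; Var(X_t) = 9*(exp(t/25) - 1)*exp(18*t/5)/16

For GBM dX = mu X dt + sigma X dB with X_0 = x_0, apply Itô to Y = log X: dY = (mu - sigma^2/2) dt + sigma dB, so Y_t = log(x_0) + (mu - sigma^2/2) t + sigma B_t and hence X_t = x_0 * exp((mu - sigma^2/2) t + sigma B_t).
With mu = 9/5, sigma = 1/5, x_0 = 3/4, this gives:
  X_t = 3/4 * exp((89/50) * t + (1/5) * B_t).
Since sigma*B_t ~ Normal(0, sigma^2 t), E[exp(sigma*B_t)] = exp(sigma^2 t / 2); so E[X_t] = x_0 * exp((mu - sigma^2/2) t) * exp(sigma^2 t / 2) = x_0 * exp(mu t) = 3*exp(9*t/5)/4.
Var(X_t) = E[X_t^2] - (E[X_t])^2 = x_0^2 * exp(2 mu t) * (exp(sigma^2 t) - 1) = 9*(exp(t/25) - 1)*exp(18*t/5)/16.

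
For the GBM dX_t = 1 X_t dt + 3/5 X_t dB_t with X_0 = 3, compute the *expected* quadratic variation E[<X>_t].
E[<X>_t] = 81*exp(59*t/25)/59 - 81/59

<X>_t = int_0^t ((3/5) * X_s)^2 ds. Taking expectation inside the integral: E[<X>_t] = (3/5)^2 * int_0^t E[X_s^2] ds. For GBM, E[X_s^2] = x_0^2 * exp((2 mu + sigma^2) s). Integrating:
  E[<X>_t] = (3/5)^2 * 3^2 * (exp((2*1 + (3/5)^2) t) - 1) / (2*1 + (3/5)^2)
           = (3/5)^2 * 3^2 * (exp((59/25) t) - 1) / (59/25) = 81*exp(59*t/25)/59 - 81/59.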